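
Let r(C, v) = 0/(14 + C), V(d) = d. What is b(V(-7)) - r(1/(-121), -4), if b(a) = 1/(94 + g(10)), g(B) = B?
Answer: 1/104 ≈ 0.0096154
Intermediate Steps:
r(C, v) = 0
b(a) = 1/104 (b(a) = 1/(94 + 10) = 1/104)
b(V(-7)) - r(1/(-121), -4) = 1/104 - 1*0 = 1/104 + 0 = 1/104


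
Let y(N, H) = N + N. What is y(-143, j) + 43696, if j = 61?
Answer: 43410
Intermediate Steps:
y(N, H) = 2*N
y(-143, j) + 43696 = 2*(-143) + 43696 = -286 + 43696 = 43410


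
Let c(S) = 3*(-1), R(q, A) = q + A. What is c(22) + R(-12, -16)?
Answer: -31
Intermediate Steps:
R(q, A) = A + q
c(S) = -3
c(22) + R(-12, -16) = -3 + (-16 - 12) = -3 - 28 = -31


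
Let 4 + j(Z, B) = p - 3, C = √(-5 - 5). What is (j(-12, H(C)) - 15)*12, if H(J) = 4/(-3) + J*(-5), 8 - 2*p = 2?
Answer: -228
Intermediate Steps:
p = 3 (p = 4 - ½*2 = 4 - 1 = 3)
C = I*√10 (C = √(-10) = I*√10 ≈ 3.1623*I)
H(J) = -4/3 - 5*J (H(J) = 4*(-⅓) - 5*J = -4/3 - 5*J)
j(Z, B) = -4 (j(Z, B) = -4 + (3 - 3) = -4 + 0 = -4)
(j(-12, H(C)) - 15)*12 = (-4 - 15)*12 = -19*12 = -228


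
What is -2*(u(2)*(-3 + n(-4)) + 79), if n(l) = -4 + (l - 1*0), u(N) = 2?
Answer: -114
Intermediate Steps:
n(l) = -4 + l (n(l) = -4 + (l + 0) = -4 + l)
-2*(u(2)*(-3 + n(-4)) + 79) = -2*(2*(-3 + (-4 - 4)) + 79) = -2*(2*(-3 - 8) + 79) = -2*(2*(-11) + 79) = -2*(-22 + 79) = -2*57 = -114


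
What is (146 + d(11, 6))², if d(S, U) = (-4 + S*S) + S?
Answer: 75076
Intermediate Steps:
d(S, U) = -4 + S + S² (d(S, U) = (-4 + S²) + S = -4 + S + S²)
(146 + d(11, 6))² = (146 + (-4 + 11 + 11²))² = (146 + (-4 + 11 + 121))² = (146 + 128)² = 274² = 75076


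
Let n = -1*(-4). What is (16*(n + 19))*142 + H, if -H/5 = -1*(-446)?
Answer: 50026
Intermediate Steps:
H = -2230 (H = -(-5)*(-446) = -5*446 = -2230)
n = 4
(16*(n + 19))*142 + H = (16*(4 + 19))*142 - 2230 = (16*23)*142 - 2230 = 368*142 - 2230 = 52256 - 2230 = 50026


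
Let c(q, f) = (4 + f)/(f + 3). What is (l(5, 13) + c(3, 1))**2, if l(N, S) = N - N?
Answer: 25/16 ≈ 1.5625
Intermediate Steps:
l(N, S) = 0
c(q, f) = (4 + f)/(3 + f)
(l(5, 13) + c(3, 1))**2 = (0 + (4 + 1)/(3 + 1))**2 = (0 + 5/4)**2 = (5/4)**2 = 25/16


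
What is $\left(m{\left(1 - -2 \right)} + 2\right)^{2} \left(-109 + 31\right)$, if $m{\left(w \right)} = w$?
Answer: $-1950$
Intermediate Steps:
$\left(m{\left(1 - -2 \right)} + 2\right)^{2} \left(-109 + 31\right) = \left(\left(1 - -2\right) + 2\right)^{2} \left(-109 + 31\right) = \left(\left(1 + 2\right) + 2\right)^{2} \left(-78\right) = \left(3 + 2\right)^{2} \left(-78\right) = 5^{2} \left(-78\right) = 25 \left(-78\right) = -1950$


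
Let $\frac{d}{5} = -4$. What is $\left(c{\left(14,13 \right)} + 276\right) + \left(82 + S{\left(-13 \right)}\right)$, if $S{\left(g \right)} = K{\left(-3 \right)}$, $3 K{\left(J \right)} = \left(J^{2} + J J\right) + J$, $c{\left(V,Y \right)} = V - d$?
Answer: $397$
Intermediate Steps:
$d = -20$ ($d = 5 \left(-4\right) = -20$)
$c{\left(V,Y \right)} = 20 + V$ ($c{\left(V,Y \right)} = V - -20 = V + 20 = 20 + V$)
$K{\left(J \right)} = \frac{J}{3} + \frac{2 J^{2}}{3}$ ($K{\left(J \right)} = \frac{\left(J^{2} + J J\right) + J}{3} = \frac{\left(J^{2} + J^{2}\right) + J}{3} = \frac{2 J^{2} + J}{3} = \frac{J + 2 J^{2}}{3} = \frac{J}{3} + \frac{2 J^{2}}{3}$)
$S{\left(g \right)} = 5$ ($S{\left(g \right)} = \frac{1}{3} \left(-3\right) \left(1 + 2 \left(-3\right)\right) = \frac{1}{3} \left(-3\right) \left(1 - 6\right) = \frac{1}{3} \left(-3\right) \left(-5\right) = 5$)
$\left(c{\left(14,13 \right)} + 276\right) + \left(82 + S{\left(-13 \right)}\right) = \left(\left(20 + 14\right) + 276\right) + \left(82 + 5\right) = \left(34 + 276\right) + 87 = 310 + 87 = 397$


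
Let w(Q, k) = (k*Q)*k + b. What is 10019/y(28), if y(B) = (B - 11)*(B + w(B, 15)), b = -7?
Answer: 233/2499 ≈ 0.093237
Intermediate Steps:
w(Q, k) = -7 + Q*k² (w(Q, k) = (k*Q)*k - 7 = (Q*k)*k - 7 = Q*k² - 7 = -7 + Q*k²)
y(B) = (-11 + B)*(-7 + 226*B) (y(B) = (B - 11)*(B + (-7 + B*15²)) = (-11 + B)*(B + (-7 + B*225)) = (-11 + B)*(B + (-7 + 225*B)) = (-11 + B)*(-7 + 226*B))
10019/y(28) = 10019/(77 - 2493*28 + 226*28²) = 10019/(77 - 69804 + 226*784) = 10019/(77 - 69804 + 177184) = 10019/107457 = 10019*(1/107457) = 233/2499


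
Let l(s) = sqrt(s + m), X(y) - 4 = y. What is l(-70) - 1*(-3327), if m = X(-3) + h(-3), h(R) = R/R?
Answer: 3327 + 2*I*sqrt(17) ≈ 3327.0 + 8.2462*I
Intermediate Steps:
h(R) = 1
X(y) = 4 + y
m = 2 (m = (4 - 3) + 1 = 1 + 1 = 2)
l(s) = sqrt(2 + s) (l(s) = sqrt(s + 2) = sqrt(2 + s))
l(-70) - 1*(-3327) = sqrt(2 - 70) - 1*(-3327) = sqrt(-68) + 3327 = 2*I*sqrt(17) + 3327 = 3327 + 2*I*sqrt(17)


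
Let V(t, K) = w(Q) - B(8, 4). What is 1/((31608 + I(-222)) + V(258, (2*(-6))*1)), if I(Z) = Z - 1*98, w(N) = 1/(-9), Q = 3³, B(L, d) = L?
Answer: 9/281519 ≈ 3.1969e-5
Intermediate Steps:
Q = 27
w(N) = -⅑
I(Z) = -98 + Z (I(Z) = Z - 98 = -98 + Z)
V(t, K) = -73/9 (V(t, K) = -⅑ - 1*8 = -⅑ - 8 = -73/9)
1/((31608 + I(-222)) + V(258, (2*(-6))*1)) = 1/((31608 + (-98 - 222)) - 73/9) = 1/((31608 - 320) - 73/9) = 1/(31288 - 73/9) = 1/(281519/9) = 9/281519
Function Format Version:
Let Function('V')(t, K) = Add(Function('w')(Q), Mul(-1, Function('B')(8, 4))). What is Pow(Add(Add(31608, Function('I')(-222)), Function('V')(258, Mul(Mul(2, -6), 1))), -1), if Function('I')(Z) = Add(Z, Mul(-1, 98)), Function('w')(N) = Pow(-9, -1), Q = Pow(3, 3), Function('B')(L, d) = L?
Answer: Rational(9, 281519) ≈ 3.1969e-5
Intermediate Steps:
Q = 27
Function('w')(N) = Rational(-1, 9)
Function('I')(Z) = Add(-98, Z) (Function('I')(Z) = Add(Z, -98) = Add(-98, Z))
Function('V')(t, K) = Rational(-73, 9) (Function('V')(t, K) = Add(Rational(-1, 9), Mul(-1, 8)) = Add(Rational(-1, 9), -8) = Rational(-73, 9))
Pow(Add(Add(31608, Function('I')(-222)), Function('V')(258, Mul(Mul(2, -6), 1))), -1) = Pow(Add(Add(31608, Add(-98, -222)), Rational(-73, 9)), -1) = Pow(Add(Add(31608, -320), Rational(-73, 9)), -1) = Pow(Add(31288, Rational(-73, 9)), -1) = Pow(Rational(281519, 9), -1) = Rational(9, 281519)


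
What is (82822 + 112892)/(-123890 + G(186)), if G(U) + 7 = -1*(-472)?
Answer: -195714/123425 ≈ -1.5857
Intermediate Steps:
G(U) = 465 (G(U) = -7 - 1*(-472) = -7 + 472 = 465)
(82822 + 112892)/(-123890 + G(186)) = (82822 + 112892)/(-123890 + 465) = 195714/(-123425) = 195714*(-1/123425) = -195714/123425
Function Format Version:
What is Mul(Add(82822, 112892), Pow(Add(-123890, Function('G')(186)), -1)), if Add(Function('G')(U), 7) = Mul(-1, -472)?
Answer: Rational(-195714, 123425) ≈ -1.5857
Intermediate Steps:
Function('G')(U) = 465 (Function('G')(U) = Add(-7, Mul(-1, -472)) = Add(-7, 472) = 465)
Mul(Add(82822, 112892), Pow(Add(-123890, Function('G')(186)), -1)) = Mul(Add(82822, 112892), Pow(Add(-123890, 465), -1)) = Mul(195714, Pow(-123425, -1)) = Mul(195714, Rational(-1, 123425)) = Rational(-195714, 123425)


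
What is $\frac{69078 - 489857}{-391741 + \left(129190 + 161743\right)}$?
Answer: $\frac{420779}{100808} \approx 4.1741$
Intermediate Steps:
$\frac{69078 - 489857}{-391741 + \left(129190 + 161743\right)} = - \frac{420779}{-391741 + 290933} = - \frac{420779}{-100808} = \left(-420779\right) \left(- \frac{1}{100808}\right) = \frac{420779}{100808}$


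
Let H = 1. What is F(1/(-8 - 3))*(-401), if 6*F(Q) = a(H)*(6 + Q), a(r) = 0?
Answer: 0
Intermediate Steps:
F(Q) = 0 (F(Q) = (0*(6 + Q))/6 = (1/6)*0 = 0)
F(1/(-8 - 3))*(-401) = 0*(-401) = 0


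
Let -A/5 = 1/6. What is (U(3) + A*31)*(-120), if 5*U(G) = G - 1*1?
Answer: 3052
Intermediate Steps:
U(G) = -1/5 + G/5 (U(G) = (G - 1*1)/5 = (G - 1)/5 = (-1 + G)/5 = -1/5 + G/5)
A = -5/6 ≈ -0.83333
(U(3) + A*31)*(-120) = ((-1/5 + (1/5)*3) - 5/6*31)*(-120) = ((-1/5 + 3/5) - 155/6)*(-120) = (2/5 - 155/6)*(-120) = -763/30*(-120) = 3052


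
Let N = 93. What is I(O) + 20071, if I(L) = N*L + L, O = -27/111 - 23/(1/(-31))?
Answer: 3221595/37 ≈ 87070.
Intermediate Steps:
O = 26372/37 (O = -27*1/111 - 23/(-1/31) = -9/37 - 23*(-31) = -9/37 + 713 = 26372/37 ≈ 712.76)
I(L) = 94*L (I(L) = 93*L + L = 94*L)
I(O) + 20071 = 94*(26372/37) + 20071 = 2478968/37 + 20071 = 3221595/37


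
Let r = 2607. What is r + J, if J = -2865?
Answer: -258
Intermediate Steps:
r + J = 2607 - 2865 = -258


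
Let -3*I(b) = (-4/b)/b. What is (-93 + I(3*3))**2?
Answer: 510534025/59049 ≈ 8645.9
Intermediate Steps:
I(b) = 4/(3*b**2) (I(b) = -(-4/b)/(3*b) = -(-4)/(3*b**2) = 4/(3*b**2))
(-93 + I(3*3))**2 = (-93 + 4/(3*(3*3)**2))**2 = (-93 + (4/3)/9**2)**2 = (-93 + (4/3)*(1/81))**2 = (-93 + 4/243)**2 = (-22595/243)**2 = 510534025/59049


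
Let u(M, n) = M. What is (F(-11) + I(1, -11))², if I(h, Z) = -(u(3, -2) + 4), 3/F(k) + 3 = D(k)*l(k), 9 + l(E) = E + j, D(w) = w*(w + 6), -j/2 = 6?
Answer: 152374336/3108169 ≈ 49.024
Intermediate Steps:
j = -12 (j = -2*6 = -12)
D(w) = w*(6 + w)
l(E) = -21 + E (l(E) = -9 + (E - 12) = -9 + (-12 + E) = -21 + E)
F(k) = 3/(-3 + k*(-21 + k)*(6 + k)) (F(k) = 3/(-3 + (k*(6 + k))*(-21 + k)) = 3/(-3 + k*(-21 + k)*(6 + k)))
I(h, Z) = -7 (I(h, Z) = -(3 + 4) = -1*7 = -7)
(F(-11) + I(1, -11))² = (-3/(3 - 1*(-11)*(-21 - 11)*(6 - 11)) - 7)² = (-3/(3 - 1*(-11)*(-32)*(-5)) - 7)² = (-3/(3 + 1760) - 7)² = (-3/1763 - 7)² = (-12344/1763)² = 152374336/3108169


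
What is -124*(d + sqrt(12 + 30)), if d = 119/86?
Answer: -7378/43 - 124*sqrt(42) ≈ -975.19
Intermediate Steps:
d = 119/86 (d = 119*(1/86) = 119/86 ≈ 1.3837)
-124*(d + sqrt(12 + 30)) = -124*(119/86 + sqrt(12 + 30)) = -124*(119/86 + sqrt(42)) = -7378/43 - 124*sqrt(42)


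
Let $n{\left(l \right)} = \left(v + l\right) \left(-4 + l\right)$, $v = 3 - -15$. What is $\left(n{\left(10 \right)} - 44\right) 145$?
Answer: $17980$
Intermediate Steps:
$v = 18$ ($v = 3 + 15 = 18$)
$n{\left(l \right)} = \left(-4 + l\right) \left(18 + l\right)$ ($n{\left(l \right)} = \left(18 + l\right) \left(-4 + l\right) = \left(-4 + l\right) \left(18 + l\right)$)
$\left(n{\left(10 \right)} - 44\right) 145 = \left(\left(-72 + 10^{2} + 14 \cdot 10\right) - 44\right) 145 = \left(\left(-72 + 100 + 140\right) - 44\right) 145 = \left(168 - 44\right) 145 = 124 \cdot 145 = 17980$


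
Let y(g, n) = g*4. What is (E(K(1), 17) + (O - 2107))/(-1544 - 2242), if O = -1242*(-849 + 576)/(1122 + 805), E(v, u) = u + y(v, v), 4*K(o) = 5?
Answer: 1226243/2431874 ≈ 0.50424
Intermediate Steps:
y(g, n) = 4*g
K(o) = 5/4 (K(o) = (¼)*5 = 5/4)
E(v, u) = u + 4*v
O = 339066/1927 (O = -1242/(1927/(-273)) = -1242/(1927*(-1/273)) = -1242/(-1927/273) = -1242*(-273/1927) = 339066/1927 ≈ 175.96)
(E(K(1), 17) + (O - 2107))/(-1544 - 2242) = ((17 + 4*(5/4)) + (339066/1927 - 2107))/(-1544 - 2242) = ((17 + 5) - 3721123/1927)/(-3786) = (22 - 3721123/1927)*(-1/3786) = -3678729/1927*(-1/3786) = 1226243/2431874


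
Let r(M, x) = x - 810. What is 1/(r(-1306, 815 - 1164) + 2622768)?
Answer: 1/2621609 ≈ 3.8145e-7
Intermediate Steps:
r(M, x) = -810 + x
1/(r(-1306, 815 - 1164) + 2622768) = 1/((-810 + (815 - 1164)) + 2622768) = 1/((-810 - 349) + 2622768) = 1/(-1159 + 2622768) = 1/2621609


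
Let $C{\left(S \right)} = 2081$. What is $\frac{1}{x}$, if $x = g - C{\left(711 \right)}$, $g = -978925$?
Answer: $- \frac{1}{981006} \approx -1.0194 \cdot 10^{-6}$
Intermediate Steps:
$x = -981006$ ($x = -978925 - 2081 = -981006$)
$\frac{1}{x} = \frac{1}{-981006} = - \frac{1}{981006}$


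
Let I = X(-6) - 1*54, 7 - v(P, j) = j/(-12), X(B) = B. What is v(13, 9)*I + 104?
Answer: -361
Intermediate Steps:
v(P, j) = 7 + j/12 (v(P, j) = 7 - j/(-12) = 7 - j*(-1)/12 = 7 - (-1)*j/12 = 7 + j/12)
I = -60 (I = -6 - 1*54 = -6 - 54 = -60)
v(13, 9)*I + 104 = (7 + (1/12)*9)*(-60) + 104 = (7 + ¾)*(-60) + 104 = (31/4)*(-60) + 104 = -465 + 104 = -361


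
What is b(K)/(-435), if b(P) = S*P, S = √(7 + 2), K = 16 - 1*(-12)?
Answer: -28/145 ≈ -0.19310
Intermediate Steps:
K = 28 (K = 16 + 12 = 28)
S = 3 (S = √9 = 3)
b(P) = 3*P
b(K)/(-435) = (3*28)/(-435) = 84*(-1/435) = -28/145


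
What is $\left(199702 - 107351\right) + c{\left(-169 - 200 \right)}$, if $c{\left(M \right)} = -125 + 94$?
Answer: $92320$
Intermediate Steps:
$c{\left(M \right)} = -31$
$\left(199702 - 107351\right) + c{\left(-169 - 200 \right)} = \left(199702 - 107351\right) - 31 = 92351 - 31 = 92320$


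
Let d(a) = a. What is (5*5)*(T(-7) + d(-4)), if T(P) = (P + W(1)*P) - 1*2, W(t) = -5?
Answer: 550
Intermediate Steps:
T(P) = -2 - 4*P (T(P) = (P - 5*P) - 1*2 = -4*P - 2 = -2 - 4*P)
(5*5)*(T(-7) + d(-4)) = (5*5)*((-2 - 4*(-7)) - 4) = 25*((-2 + 28) - 4) = 25*(26 - 4) = 25*22 = 550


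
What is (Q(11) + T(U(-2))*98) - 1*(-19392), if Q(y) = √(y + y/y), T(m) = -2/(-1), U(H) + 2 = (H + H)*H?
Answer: 19588 + 2*√3 ≈ 19591.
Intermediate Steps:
U(H) = -2 + 2*H² (U(H) = -2 + (H + H)*H = -2 + (2*H)*H = -2 + 2*H²)
T(m) = 2 (T(m) = -2*(-1) = 2)
Q(y) = √(1 + y) (Q(y) = √(y + 1) = √(1 + y))
(Q(11) + T(U(-2))*98) - 1*(-19392) = (√(1 + 11) + 2*98) - 1*(-19392) = (√12 + 196) + 19392 = (2*√3 + 196) + 19392 = (196 + 2*√3) + 19392 = 19588 + 2*√3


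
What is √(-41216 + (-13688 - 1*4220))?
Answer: 2*I*√14781 ≈ 243.15*I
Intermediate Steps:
√(-41216 + (-13688 - 1*4220)) = √(-41216 + (-13688 - 4220)) = √(-41216 - 17908) = √(-59124) = 2*I*√14781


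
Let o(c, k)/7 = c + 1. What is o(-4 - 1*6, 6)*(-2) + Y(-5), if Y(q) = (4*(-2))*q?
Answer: 166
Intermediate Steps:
o(c, k) = 7 + 7*c (o(c, k) = 7*(c + 1) = 7*(1 + c) = 7 + 7*c)
Y(q) = -8*q
o(-4 - 1*6, 6)*(-2) + Y(-5) = (7 + 7*(-4 - 1*6))*(-2) - 8*(-5) = (7 + 7*(-4 - 6))*(-2) + 40 = (7 + 7*(-10))*(-2) + 40 = (7 - 70)*(-2) + 40 = -63*(-2) + 40 = 126 + 40 = 166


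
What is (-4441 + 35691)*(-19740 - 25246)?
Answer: -1405812500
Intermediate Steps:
(-4441 + 35691)*(-19740 - 25246) = 31250*(-44986) = -1405812500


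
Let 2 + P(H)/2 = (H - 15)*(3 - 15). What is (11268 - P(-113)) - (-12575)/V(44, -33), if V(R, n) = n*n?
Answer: 8942375/1089 ≈ 8211.5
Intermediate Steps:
V(R, n) = n**2
P(H) = 356 - 24*H (P(H) = -4 + 2*((H - 15)*(3 - 15)) = -4 + 2*((-15 + H)*(-12)) = -4 + 2*(180 - 12*H) = -4 + (360 - 24*H) = 356 - 24*H)
(11268 - P(-113)) - (-12575)/V(44, -33) = (11268 - (356 - 24*(-113))) - (-12575)/((-33)**2) = (11268 - (356 + 2712)) - (-12575)/1089 = (11268 - 1*3068) - (-12575)/1089 = (11268 - 3068) - 1*(-12575/1089) = 8200 + 12575/1089 = 8942375/1089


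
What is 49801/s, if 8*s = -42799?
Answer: -398408/42799 ≈ -9.3088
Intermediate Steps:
s = -42799/8 (s = (⅛)*(-42799) = -42799/8 ≈ -5349.9)
49801/s = 49801/(-42799/8) = 49801*(-8/42799) = -398408/42799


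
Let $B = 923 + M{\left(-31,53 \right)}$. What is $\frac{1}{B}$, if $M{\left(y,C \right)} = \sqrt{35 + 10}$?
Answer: $\frac{923}{851884} - \frac{3 \sqrt{5}}{851884} \approx 0.0010756$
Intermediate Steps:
$M{\left(y,C \right)} = 3 \sqrt{5}$ ($M{\left(y,C \right)} = \sqrt{45} = 3 \sqrt{5}$)
$B = 923 + 3 \sqrt{5} \approx 929.71$
$\frac{1}{B} = \frac{1}{923 + 3 \sqrt{5}}$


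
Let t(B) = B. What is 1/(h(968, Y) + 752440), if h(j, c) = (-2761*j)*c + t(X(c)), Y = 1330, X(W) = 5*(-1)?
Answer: -1/3553869405 ≈ -2.8138e-10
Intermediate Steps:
X(W) = -5
h(j, c) = -5 - 2761*c*j (h(j, c) = (-2761*j)*c - 5 = -2761*c*j - 5 = -5 - 2761*c*j)
1/(h(968, Y) + 752440) = 1/((-5 - 2761*1330*968) + 752440) = 1/((-5 - 3554621840) + 752440) = 1/(-3554621845 + 752440) = 1/(-3553869405) = -1/3553869405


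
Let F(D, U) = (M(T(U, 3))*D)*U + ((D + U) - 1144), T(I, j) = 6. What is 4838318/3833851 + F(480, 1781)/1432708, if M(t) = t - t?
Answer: 6936179316711/5492788998508 ≈ 1.2628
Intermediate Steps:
M(t) = 0
F(D, U) = -1144 + D + U (F(D, U) = (0*D)*U + ((D + U) - 1144) = 0*U + (-1144 + D + U) = 0 + (-1144 + D + U) = -1144 + D + U)
4838318/3833851 + F(480, 1781)/1432708 = 4838318/3833851 + (-1144 + 480 + 1781)/1432708 = 4838318*(1/3833851) + 1117*(1/1432708) = 4838318/3833851 + 1117/1432708 = 6936179316711/5492788998508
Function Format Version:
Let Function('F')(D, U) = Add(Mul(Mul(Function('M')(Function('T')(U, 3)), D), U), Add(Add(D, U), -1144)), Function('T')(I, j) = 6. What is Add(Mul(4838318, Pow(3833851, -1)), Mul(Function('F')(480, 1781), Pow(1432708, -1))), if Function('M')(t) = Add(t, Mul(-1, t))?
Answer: Rational(6936179316711, 5492788998508) ≈ 1.2628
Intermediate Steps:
Function('M')(t) = 0
Function('F')(D, U) = Add(-1144, D, U) (Function('F')(D, U) = Add(Mul(Mul(0, D), U), Add(Add(D, U), -1144)) = Add(Mul(0, U), Add(-1144, D, U)) = Add(0, Add(-1144, D, U)) = Add(-1144, D, U))
Add(Mul(4838318, Pow(3833851, -1)), Mul(Function('F')(480, 1781), Pow(1432708, -1))) = Add(Mul(4838318, Pow(3833851, -1)), Mul(Add(-1144, 480, 1781), Pow(1432708, -1))) = Add(Mul(4838318, Rational(1, 3833851)), Mul(1117, Rational(1, 1432708))) = Add(Rational(4838318, 3833851), Rational(1117, 1432708)) = Rational(6936179316711, 5492788998508)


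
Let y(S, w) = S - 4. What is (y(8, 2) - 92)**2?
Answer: 7744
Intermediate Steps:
y(S, w) = -4 + S
(y(8, 2) - 92)**2 = ((-4 + 8) - 92)**2 = (4 - 92)**2 = (-88)**2 = 7744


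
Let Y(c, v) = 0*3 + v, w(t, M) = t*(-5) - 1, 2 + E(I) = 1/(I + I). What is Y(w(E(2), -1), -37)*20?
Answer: -740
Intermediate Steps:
E(I) = -2 + 1/(2*I) (E(I) = -2 + 1/(I + I) = -2 + 1/(2*I))
w(t, M) = -1 - 5*t (w(t, M) = -5*t - 1 = -1 - 5*t)
Y(c, v) = v (Y(c, v) = 0 + v = v)
Y(w(E(2), -1), -37)*20 = -37*20 = -740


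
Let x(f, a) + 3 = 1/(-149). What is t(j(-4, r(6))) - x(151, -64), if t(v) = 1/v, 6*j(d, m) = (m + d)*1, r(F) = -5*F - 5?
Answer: 5526/1937 ≈ 2.8529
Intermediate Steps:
r(F) = -5 - 5*F
x(f, a) = -448/149 (x(f, a) = -3 + 1/(-149) = -3 - 1/149 = -448/149)
j(d, m) = d/6 + m/6 (j(d, m) = ((m + d)*1)/6 = ((d + m)*1)/6 = (d + m)/6 = d/6 + m/6)
t(j(-4, r(6))) - x(151, -64) = 1/((⅙)*(-4) + (-5 - 5*6)/6) - 1*(-448/149) = 1/(-⅔ + (-5 - 30)/6) + 448/149 = 1/(-⅔ + (⅙)*(-35)) + 448/149 = 1/(-⅔ - 35/6) + 448/149 = 1/(-13/2) + 448/149 = -2/13 + 448/149 = 5526/1937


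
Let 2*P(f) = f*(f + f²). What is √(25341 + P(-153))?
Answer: I*√1753743 ≈ 1324.3*I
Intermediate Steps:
P(f) = f*(f + f²)/2 (P(f) = (f*(f + f²))/2 = f*(f + f²)/2)
√(25341 + P(-153)) = √(25341 + (½)*(-153)²*(1 - 153)) = √(25341 + (½)*23409*(-152)) = √(25341 - 1779084) = √(-1753743) = I*√1753743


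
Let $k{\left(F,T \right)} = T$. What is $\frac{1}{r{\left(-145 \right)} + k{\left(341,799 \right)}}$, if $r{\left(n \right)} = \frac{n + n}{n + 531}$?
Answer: $\frac{193}{154062} \approx 0.0012527$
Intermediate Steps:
$r{\left(n \right)} = \frac{2 n}{531 + n}$
$\frac{1}{r{\left(-145 \right)} + k{\left(341,799 \right)}} = \frac{1}{2 \left(-145\right) \frac{1}{531 - 145} + 799} = \frac{1}{2 \left(-145\right) \frac{1}{386} + 799} = \frac{1}{- \frac{145}{193} + 799} = \frac{1}{\frac{154062}{193}} = \frac{193}{154062}$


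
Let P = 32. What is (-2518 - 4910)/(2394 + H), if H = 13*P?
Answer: -3714/1405 ≈ -2.6434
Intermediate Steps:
H = 416 (H = 13*32 = 416)
(-2518 - 4910)/(2394 + H) = (-2518 - 4910)/(2394 + 416) = -7428/2810 = -7428*1/2810 = -3714/1405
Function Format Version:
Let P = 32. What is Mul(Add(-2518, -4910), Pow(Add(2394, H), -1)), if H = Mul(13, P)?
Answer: Rational(-3714, 1405) ≈ -2.6434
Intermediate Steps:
H = 416 (H = Mul(13, 32) = 416)
Mul(Add(-2518, -4910), Pow(Add(2394, H), -1)) = Mul(Add(-2518, -4910), Pow(Add(2394, 416), -1)) = Mul(-7428, Pow(2810, -1)) = Mul(-7428, Rational(1, 2810)) = Rational(-3714, 1405)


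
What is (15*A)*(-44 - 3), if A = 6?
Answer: -4230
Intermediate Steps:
(15*A)*(-44 - 3) = (15*6)*(-44 - 3) = 90*(-47) = -4230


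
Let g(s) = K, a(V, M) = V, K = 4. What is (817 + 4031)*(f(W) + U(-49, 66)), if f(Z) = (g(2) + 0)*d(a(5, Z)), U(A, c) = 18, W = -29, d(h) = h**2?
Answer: 572064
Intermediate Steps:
g(s) = 4
f(Z) = 100 (f(Z) = (4 + 0)*5**2 = 4*25 = 100)
(817 + 4031)*(f(W) + U(-49, 66)) = (817 + 4031)*(100 + 18) = 4848*118 = 572064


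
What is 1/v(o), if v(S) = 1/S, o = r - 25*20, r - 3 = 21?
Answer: -476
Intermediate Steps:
r = 24 (r = 3 + 21 = 24)
o = -476 (o = 24 - 25*20 = 24 - 500 = -476)
1/v(o) = 1/(1/(-476)) = 1/(-1/476) = -476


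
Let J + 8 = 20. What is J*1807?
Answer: 21684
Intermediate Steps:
J = 12 (J = -8 + 20 = 12)
J*1807 = 12*1807 = 21684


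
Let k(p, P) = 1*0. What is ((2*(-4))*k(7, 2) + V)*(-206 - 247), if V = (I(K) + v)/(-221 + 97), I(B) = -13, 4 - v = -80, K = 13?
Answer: 32163/124 ≈ 259.38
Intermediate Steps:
v = 84 (v = 4 - 1*(-80) = 4 + 80 = 84)
k(p, P) = 0
V = -71/124 (V = (-13 + 84)/(-221 + 97) = 71/(-124) = 71*(-1/124) = -71/124 ≈ -0.57258)
((2*(-4))*k(7, 2) + V)*(-206 - 247) = ((2*(-4))*0 - 71/124)*(-206 - 247) = (-8*0 - 71/124)*(-453) = (0 - 71/124)*(-453) = -71/124*(-453) = 32163/124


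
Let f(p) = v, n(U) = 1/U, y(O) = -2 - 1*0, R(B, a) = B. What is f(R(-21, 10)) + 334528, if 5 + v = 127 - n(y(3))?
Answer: 669301/2 ≈ 3.3465e+5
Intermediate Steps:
y(O) = -2 (y(O) = -2 + 0 = -2)
v = 245/2 (v = -5 + (127 - 1/(-2)) = -5 + (127 - 1*(-1/2)) = -5 + (127 + 1/2) = -5 + 255/2 = 245/2 ≈ 122.50)
f(p) = 245/2
f(R(-21, 10)) + 334528 = 245/2 + 334528 = 669301/2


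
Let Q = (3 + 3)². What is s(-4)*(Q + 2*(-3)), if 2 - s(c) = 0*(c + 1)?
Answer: 60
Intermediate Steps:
Q = 36 (Q = 6² = 36)
s(c) = 2 (s(c) = 2 - 0*(c + 1) = 2 - 0*(1 + c) = 2 - 1*0 = 2 + 0 = 2)
s(-4)*(Q + 2*(-3)) = 2*(36 + 2*(-3)) = 2*(36 - 6) = 2*30 = 60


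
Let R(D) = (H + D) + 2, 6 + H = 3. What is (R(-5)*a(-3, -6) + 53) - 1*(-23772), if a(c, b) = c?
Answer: 23843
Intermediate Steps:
H = -3 (H = -6 + 3 = -3)
R(D) = -1 + D (R(D) = (-3 + D) + 2 = -1 + D)
(R(-5)*a(-3, -6) + 53) - 1*(-23772) = ((-1 - 5)*(-3) + 53) - 1*(-23772) = (-6*(-3) + 53) + 23772 = (18 + 53) + 23772 = 71 + 23772 = 23843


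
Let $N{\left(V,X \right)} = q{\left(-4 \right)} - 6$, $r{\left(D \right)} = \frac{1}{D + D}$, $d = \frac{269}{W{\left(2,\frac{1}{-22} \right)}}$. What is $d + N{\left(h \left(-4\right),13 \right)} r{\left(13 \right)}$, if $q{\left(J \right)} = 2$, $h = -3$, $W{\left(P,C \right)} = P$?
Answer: $\frac{3493}{26} \approx 134.35$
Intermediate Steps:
$d = \frac{269}{2} \approx 134.5$
$r{\left(D \right)} = \frac{1}{2 D}$
$N{\left(V,X \right)} = -4$ ($N{\left(V,X \right)} = 2 - 6 = -4$)
$d + N{\left(h \left(-4\right),13 \right)} r{\left(13 \right)} = \frac{269}{2} - 4 \frac{1}{2 \cdot 13} = \frac{269}{2} - 4 \cdot \frac{1}{2} \cdot \frac{1}{13} = \frac{269}{2} - \frac{2}{13} = \frac{3493}{26}$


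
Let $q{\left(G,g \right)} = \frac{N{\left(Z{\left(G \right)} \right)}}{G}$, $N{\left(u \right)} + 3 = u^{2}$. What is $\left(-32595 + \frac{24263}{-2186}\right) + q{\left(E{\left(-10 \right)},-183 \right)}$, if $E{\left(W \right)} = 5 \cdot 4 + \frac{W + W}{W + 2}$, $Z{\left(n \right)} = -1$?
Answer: $- \frac{3207470729}{98370} \approx -32606.0$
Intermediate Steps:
$N{\left(u \right)} = -3 + u^{2}$
$E{\left(W \right)} = 20 + \frac{2 W}{2 + W}$
$q{\left(G,g \right)} = - \frac{2}{G}$ ($q{\left(G,g \right)} = \frac{-3 + \left(-1\right)^{2}}{G} = \frac{-3 + 1}{G} = - \frac{2}{G}$)
$\left(-32595 + \frac{24263}{-2186}\right) + q{\left(E{\left(-10 \right)},-183 \right)} = \left(-32595 + \frac{24263}{-2186}\right) - \frac{2}{2 \frac{1}{2 - 10} \left(20 + 11 \left(-10\right)\right)} = \left(-32595 + 24263 \left(- \frac{1}{2186}\right)\right) - \frac{2}{2 \frac{1}{-8} \left(20 - 110\right)} = \left(-32595 - \frac{24263}{2186}\right) - \frac{2}{2 \left(- \frac{1}{8}\right) \left(-90\right)} = - \frac{71276933}{2186} - \frac{2}{\frac{45}{2}} = - \frac{71276933}{2186} - \frac{4}{45} = - \frac{3207470729}{98370}$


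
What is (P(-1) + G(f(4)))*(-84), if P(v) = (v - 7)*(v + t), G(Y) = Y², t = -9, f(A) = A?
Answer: -8064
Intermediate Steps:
P(v) = (-9 + v)*(-7 + v) (P(v) = (v - 7)*(v - 9) = (-7 + v)*(-9 + v) = (-9 + v)*(-7 + v))
(P(-1) + G(f(4)))*(-84) = ((63 + (-1)² - 16*(-1)) + 4²)*(-84) = ((63 + 1 + 16) + 16)*(-84) = (80 + 16)*(-84) = 96*(-84) = -8064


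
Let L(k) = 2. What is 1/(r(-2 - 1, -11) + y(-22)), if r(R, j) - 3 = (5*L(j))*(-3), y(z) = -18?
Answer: -1/45 ≈ -0.022222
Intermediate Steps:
r(R, j) = -27 (r(R, j) = 3 + (5*2)*(-3) = 3 + 10*(-3) = 3 - 30 = -27)
1/(r(-2 - 1, -11) + y(-22)) = 1/(-27 - 18) = 1/(-45) = -1/45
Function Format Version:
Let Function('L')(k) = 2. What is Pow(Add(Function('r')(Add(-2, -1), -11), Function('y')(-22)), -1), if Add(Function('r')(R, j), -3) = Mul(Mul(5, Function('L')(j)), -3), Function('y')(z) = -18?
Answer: Rational(-1, 45) ≈ -0.022222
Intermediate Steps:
Function('r')(R, j) = -27 (Function('r')(R, j) = Add(3, Mul(Mul(5, 2), -3)) = Add(3, Mul(10, -3)) = Add(3, -30) = -27)
Pow(Add(Function('r')(Add(-2, -1), -11), Function('y')(-22)), -1) = Pow(Add(-27, -18), -1) = Pow(-45, -1) = Rational(-1, 45)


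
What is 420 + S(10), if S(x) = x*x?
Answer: 520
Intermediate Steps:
S(x) = x²
420 + S(10) = 420 + 10² = 420 + 100 = 520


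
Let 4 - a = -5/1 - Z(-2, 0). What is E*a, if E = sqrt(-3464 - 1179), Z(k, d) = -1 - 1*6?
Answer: 2*I*sqrt(4643) ≈ 136.28*I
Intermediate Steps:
Z(k, d) = -7 (Z(k, d) = -1 - 6 = -7)
E = I*sqrt(4643) (E = sqrt(-4643) = I*sqrt(4643) ≈ 68.14*I)
a = 2 (a = 4 - (-5/1 - 1*(-7)) = 4 - (-5*1 + 7) = 4 - (-5 + 7) = 4 - 1*2 = 4 - 2 = 2)
E*a = (I*sqrt(4643))*2 = 2*I*sqrt(4643)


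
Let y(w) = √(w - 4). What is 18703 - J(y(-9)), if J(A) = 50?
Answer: 18653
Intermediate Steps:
y(w) = √(-4 + w)
18703 - J(y(-9)) = 18703 - 1*50 = 18703 - 50 = 18653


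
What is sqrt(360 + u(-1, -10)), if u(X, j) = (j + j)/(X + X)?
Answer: sqrt(370) ≈ 19.235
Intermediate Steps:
u(X, j) = j/X (u(X, j) = (2*j)/((2*X)) = (2*j)*(1/(2*X)) = j/X)
sqrt(360 + u(-1, -10)) = sqrt(360 - 10/(-1)) = sqrt(360 - 10*(-1)) = sqrt(360 + 10) = sqrt(370)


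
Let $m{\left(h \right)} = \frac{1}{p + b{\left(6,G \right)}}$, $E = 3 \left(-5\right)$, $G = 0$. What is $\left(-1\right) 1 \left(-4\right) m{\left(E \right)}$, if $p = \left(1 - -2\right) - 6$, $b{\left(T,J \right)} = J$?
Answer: $- \frac{4}{3} \approx -1.3333$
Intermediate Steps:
$p = -3$ ($p = \left(1 + \left(-1 + 3\right)\right) - 6 = \left(1 + 2\right) - 6 = 3 - 6 = -3$)
$E = -15$
$m{\left(h \right)} = - \frac{1}{3}$ ($m{\left(h \right)} = \frac{1}{-3 + 0} = \frac{1}{-3} = - \frac{1}{3}$)
$\left(-1\right) 1 \left(-4\right) m{\left(E \right)} = \left(-1\right) 1 \left(-4\right) \left(- \frac{1}{3}\right) = \left(-1\right) \left(-4\right) \left(- \frac{1}{3}\right) = 4 \left(- \frac{1}{3}\right) = - \frac{4}{3}$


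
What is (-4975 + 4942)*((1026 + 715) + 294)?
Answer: -67155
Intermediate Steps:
(-4975 + 4942)*((1026 + 715) + 294) = -33*(1741 + 294) = -33*2035 = -67155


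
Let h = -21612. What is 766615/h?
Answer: -766615/21612 ≈ -35.472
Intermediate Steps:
766615/h = 766615/(-21612) = 766615*(-1/21612) = -766615/21612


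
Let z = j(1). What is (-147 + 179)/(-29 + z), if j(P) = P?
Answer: -8/7 ≈ -1.1429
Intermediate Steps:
z = 1
(-147 + 179)/(-29 + z) = (-147 + 179)/(-29 + 1) = 32/(-28) = 32*(-1/28) = -8/7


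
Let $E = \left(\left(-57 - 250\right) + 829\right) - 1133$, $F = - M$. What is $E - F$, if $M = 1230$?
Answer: $619$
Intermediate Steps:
$F = -1230$ ($F = \left(-1\right) 1230 = -1230$)
$E = -611$ ($E = \left(-307 + 829\right) - 1133 = 522 - 1133 = -611$)
$E - F = -611 - -1230 = -611 + 1230 = 619$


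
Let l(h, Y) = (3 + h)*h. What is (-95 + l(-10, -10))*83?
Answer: -2075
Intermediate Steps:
l(h, Y) = h*(3 + h)
(-95 + l(-10, -10))*83 = (-95 - 10*(3 - 10))*83 = (-95 - 10*(-7))*83 = (-95 + 70)*83 = -25*83 = -2075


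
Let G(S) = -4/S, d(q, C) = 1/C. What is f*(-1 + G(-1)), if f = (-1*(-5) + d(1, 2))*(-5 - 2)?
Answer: -231/2 ≈ -115.50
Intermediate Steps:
f = -77/2 (f = (-1*(-5) + 1/2)*(-5 - 2) = (5 + ½)*(-7) = (11/2)*(-7) = -77/2 ≈ -38.500)
f*(-1 + G(-1)) = -77*(-1 - 4/(-1))/2 = -77*(-1 - 4*(-1))/2 = -77*(-1 + 4)/2 = -77/2*3 = -231/2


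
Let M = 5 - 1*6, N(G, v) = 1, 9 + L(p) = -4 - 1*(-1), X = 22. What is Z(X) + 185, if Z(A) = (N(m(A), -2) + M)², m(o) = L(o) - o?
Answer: 185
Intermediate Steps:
L(p) = -12 (L(p) = -9 + (-4 - 1*(-1)) = -9 + (-4 + 1) = -9 - 3 = -12)
m(o) = -12 - o
M = -1 (M = 5 - 6 = -1)
Z(A) = 0 (Z(A) = (1 - 1)² = 0² = 0)
Z(X) + 185 = 0 + 185 = 185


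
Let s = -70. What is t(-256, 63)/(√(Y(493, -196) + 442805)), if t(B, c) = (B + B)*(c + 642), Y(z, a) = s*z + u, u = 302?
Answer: -120320*√408597/136199 ≈ -564.69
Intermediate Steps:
Y(z, a) = 302 - 70*z (Y(z, a) = -70*z + 302 = 302 - 70*z)
t(B, c) = 2*B*(642 + c) (t(B, c) = (2*B)*(642 + c) = 2*B*(642 + c))
t(-256, 63)/(√(Y(493, -196) + 442805)) = (2*(-256)*(642 + 63))/(√((302 - 70*493) + 442805)) = (2*(-256)*705)/(√((302 - 34510) + 442805)) = -360960/√(-34208 + 442805) = -360960*√408597/408597 = -120320*√408597/136199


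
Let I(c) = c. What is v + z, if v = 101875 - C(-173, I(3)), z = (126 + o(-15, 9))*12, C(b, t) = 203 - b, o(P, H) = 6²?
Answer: 103443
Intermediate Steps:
o(P, H) = 36
z = 1944 (z = (126 + 36)*12 = 162*12 = 1944)
v = 101499 (v = 101875 - (203 - 1*(-173)) = 101875 - (203 + 173) = 101875 - 1*376 = 101875 - 376 = 101499)
v + z = 101499 + 1944 = 103443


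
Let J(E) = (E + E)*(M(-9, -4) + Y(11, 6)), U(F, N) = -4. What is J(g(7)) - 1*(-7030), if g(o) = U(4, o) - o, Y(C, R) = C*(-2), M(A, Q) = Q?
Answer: 7602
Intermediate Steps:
Y(C, R) = -2*C
g(o) = -4 - o
J(E) = -52*E (J(E) = (E + E)*(-4 - 2*11) = (2*E)*(-4 - 22) = (2*E)*(-26) = -52*E)
J(g(7)) - 1*(-7030) = -52*(-4 - 1*7) - 1*(-7030) = -52*(-4 - 7) + 7030 = -52*(-11) + 7030 = 572 + 7030 = 7602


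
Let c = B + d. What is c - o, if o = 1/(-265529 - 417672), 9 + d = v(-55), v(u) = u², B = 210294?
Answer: 145733605311/683201 ≈ 2.1331e+5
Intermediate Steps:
d = 3016 (d = -9 + (-55)² = -9 + 3025 = 3016)
c = 213310 (c = 210294 + 3016 = 213310)
o = -1/683201 (o = 1/(-683201) = -1/683201 ≈ -1.4637e-6)
c - o = 213310 - 1*(-1/683201) = 213310 + 1/683201 = 145733605311/683201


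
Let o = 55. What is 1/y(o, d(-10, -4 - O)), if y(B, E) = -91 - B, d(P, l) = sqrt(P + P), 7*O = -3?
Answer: -1/146 ≈ -0.0068493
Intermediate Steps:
O = -3/7 (O = (1/7)*(-3) = -3/7 ≈ -0.42857)
d(P, l) = sqrt(2)*sqrt(P) (d(P, l) = sqrt(2*P) = sqrt(2)*sqrt(P))
1/y(o, d(-10, -4 - O)) = 1/(-91 - 1*55) = 1/(-91 - 55) = 1/(-146) = -1/146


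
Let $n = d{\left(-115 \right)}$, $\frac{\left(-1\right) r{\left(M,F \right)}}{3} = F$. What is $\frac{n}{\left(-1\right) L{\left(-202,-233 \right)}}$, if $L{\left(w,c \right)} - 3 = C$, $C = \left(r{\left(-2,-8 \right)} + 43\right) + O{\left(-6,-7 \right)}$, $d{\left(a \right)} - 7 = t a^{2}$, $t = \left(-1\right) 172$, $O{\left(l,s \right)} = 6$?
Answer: $\frac{2274693}{76} \approx 29930.0$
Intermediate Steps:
$r{\left(M,F \right)} = - 3 F$
$t = -172$
$d{\left(a \right)} = 7 - 172 a^{2}$
$n = -2274693$ ($n = 7 - 172 \left(-115\right)^{2} = 7 - 2274700 = -2274693$)
$C = 73$ ($C = \left(\left(-3\right) \left(-8\right) + 43\right) + 6 = \left(24 + 43\right) + 6 = 67 + 6 = 73$)
$L{\left(w,c \right)} = 76$ ($L{\left(w,c \right)} = 3 + 73 = 76$)
$\frac{n}{\left(-1\right) L{\left(-202,-233 \right)}} = - \frac{2274693}{\left(-1\right) 76} = - \frac{2274693}{-76} = \left(-2274693\right) \left(- \frac{1}{76}\right) = \frac{2274693}{76}$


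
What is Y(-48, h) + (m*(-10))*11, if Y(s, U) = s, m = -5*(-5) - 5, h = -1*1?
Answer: -2248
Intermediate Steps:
h = -1
m = 20 (m = 25 - 5 = 20)
Y(-48, h) + (m*(-10))*11 = -48 + (20*(-10))*11 = -48 - 200*11 = -48 - 2200 = -2248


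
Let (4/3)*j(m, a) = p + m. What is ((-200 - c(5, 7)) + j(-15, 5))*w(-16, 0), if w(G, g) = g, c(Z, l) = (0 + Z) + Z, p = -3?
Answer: 0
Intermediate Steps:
j(m, a) = -9/4 + 3*m/4 (j(m, a) = 3*(-3 + m)/4 = -9/4 + 3*m/4)
c(Z, l) = 2*Z (c(Z, l) = Z + Z = 2*Z)
((-200 - c(5, 7)) + j(-15, 5))*w(-16, 0) = ((-200 - 2*5) + (-9/4 + (3/4)*(-15)))*0 = ((-200 - 1*10) + (-9/4 - 45/4))*0 = ((-200 - 10) - 27/2)*0 = (-210 - 27/2)*0 = -447/2*0 = 0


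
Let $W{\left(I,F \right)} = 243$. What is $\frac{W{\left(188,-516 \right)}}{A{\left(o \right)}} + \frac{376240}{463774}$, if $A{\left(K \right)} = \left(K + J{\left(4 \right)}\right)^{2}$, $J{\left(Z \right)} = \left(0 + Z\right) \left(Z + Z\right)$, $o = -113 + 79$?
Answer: $\frac{57101021}{927548} \approx 61.561$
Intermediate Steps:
$o = -34$
$J{\left(Z \right)} = 2 Z^{2}$ ($J{\left(Z \right)} = Z 2 Z = 2 Z^{2}$)
$A{\left(K \right)} = \left(32 + K\right)^{2}$ ($A{\left(K \right)} = \left(K + 2 \cdot 4^{2}\right)^{2} = \left(K + 2 \cdot 16\right)^{2} = \left(K + 32\right)^{2} = \left(32 + K\right)^{2}$)
$\frac{W{\left(188,-516 \right)}}{A{\left(o \right)}} + \frac{376240}{463774} = \frac{243}{\left(32 - 34\right)^{2}} + \frac{376240}{463774} = \frac{243}{\left(-2\right)^{2}} + 376240 \cdot \frac{1}{463774} = \frac{243}{4} + \frac{188120}{231887} = \frac{57101021}{927548}$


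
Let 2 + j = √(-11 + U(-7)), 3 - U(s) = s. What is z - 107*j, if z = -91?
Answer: 123 - 107*I ≈ 123.0 - 107.0*I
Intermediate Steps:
U(s) = 3 - s
j = -2 + I (j = -2 + √(-11 + (3 - 1*(-7))) = -2 + √(-11 + (3 + 7)) = -2 + √(-11 + 10) = -2 + √(-1) = -2 + I ≈ -2.0 + 1.0*I)
z - 107*j = -91 - 107*(-2 + I) = -91 + (214 - 107*I) = 123 - 107*I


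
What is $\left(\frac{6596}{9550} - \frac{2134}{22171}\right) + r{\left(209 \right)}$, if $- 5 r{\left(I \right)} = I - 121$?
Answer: $- \frac{1800320732}{105866525} \approx -17.006$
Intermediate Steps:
$r{\left(I \right)} = \frac{121}{5} - \frac{I}{5}$ ($r{\left(I \right)} = - \frac{I - 121}{5} = - \frac{-121 + I}{5} = \frac{121}{5} - \frac{I}{5}$)
$\left(\frac{6596}{9550} - \frac{2134}{22171}\right) + r{\left(209 \right)} = \left(\frac{6596}{9550} - \frac{2134}{22171}\right) + \left(\frac{121}{5} - \frac{209}{5}\right) = \left(6596 \cdot \frac{1}{9550} - \frac{2134}{22171}\right) + \left(\frac{121}{5} - \frac{209}{5}\right) = \left(\frac{3298}{4775} - \frac{2134}{22171}\right) - \frac{88}{5} = \frac{62930108}{105866525} - \frac{88}{5} = - \frac{1800320732}{105866525}$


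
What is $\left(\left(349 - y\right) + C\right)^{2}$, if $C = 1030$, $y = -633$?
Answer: $4048144$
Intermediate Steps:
$\left(\left(349 - y\right) + C\right)^{2} = \left(\left(349 - -633\right) + 1030\right)^{2} = \left(\left(349 + 633\right) + 1030\right)^{2} = \left(982 + 1030\right)^{2} = 2012^{2} = 4048144$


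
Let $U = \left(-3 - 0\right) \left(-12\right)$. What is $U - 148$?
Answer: $-112$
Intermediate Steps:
$U = 36$ ($U = \left(-3 + 0\right) \left(-12\right) = \left(-3\right) \left(-12\right) = 36$)
$U - 148 = 36 - 148 = -112$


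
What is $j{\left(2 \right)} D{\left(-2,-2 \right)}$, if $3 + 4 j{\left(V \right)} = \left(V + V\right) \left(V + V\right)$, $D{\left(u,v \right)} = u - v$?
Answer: $0$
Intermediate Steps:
$j{\left(V \right)} = - \frac{3}{4} + V^{2}$ ($j{\left(V \right)} = - \frac{3}{4} + \frac{\left(V + V\right) \left(V + V\right)}{4} = - \frac{3}{4} + \frac{2 V 2 V}{4} = - \frac{3}{4} + \frac{4 V^{2}}{4} = - \frac{3}{4} + V^{2}$)
$j{\left(2 \right)} D{\left(-2,-2 \right)} = \left(- \frac{3}{4} + 2^{2}\right) \left(-2 - -2\right) = \left(- \frac{3}{4} + 4\right) \left(-2 + 2\right) = \frac{13}{4} \cdot 0 = 0$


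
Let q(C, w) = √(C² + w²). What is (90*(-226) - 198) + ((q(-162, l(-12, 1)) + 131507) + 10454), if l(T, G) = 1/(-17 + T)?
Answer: 121423 + √22071205/29 ≈ 1.2159e+5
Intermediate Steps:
(90*(-226) - 198) + ((q(-162, l(-12, 1)) + 131507) + 10454) = (90*(-226) - 198) + ((√((-162)² + (1/(-17 - 12))²) + 131507) + 10454) = (-20340 - 198) + ((√(26244 + (1/(-29))²) + 131507) + 10454) = -20538 + ((√(26244 + (-1/29)²) + 131507) + 10454) = -20538 + ((√(26244 + 1/841) + 131507) + 10454) = -20538 + ((√(22071205/841) + 131507) + 10454) = -20538 + ((√22071205/29 + 131507) + 10454) = -20538 + ((131507 + √22071205/29) + 10454) = -20538 + (141961 + √22071205/29) = 121423 + √22071205/29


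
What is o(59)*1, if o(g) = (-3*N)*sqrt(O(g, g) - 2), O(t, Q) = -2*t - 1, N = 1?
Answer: -33*I ≈ -33.0*I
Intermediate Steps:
O(t, Q) = -1 - 2*t
o(g) = -3*sqrt(-3 - 2*g) (o(g) = (-3*1)*sqrt((-1 - 2*g) - 2) = -3*sqrt(-3 - 2*g))
o(59)*1 = -3*sqrt(-3 - 2*59)*1 = -3*sqrt(-3 - 118)*1 = -33*I*1 = -33*I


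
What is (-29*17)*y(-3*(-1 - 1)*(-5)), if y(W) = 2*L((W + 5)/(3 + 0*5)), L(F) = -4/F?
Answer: -11832/25 ≈ -473.28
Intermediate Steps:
y(W) = -8/(5/3 + W/3) (y(W) = 2*(-4*(3 + 0*5)/(W + 5)) = 2*(-4*(3 + 0)/(5 + W)) = 2*(-4*3/(5 + W)) = 2*(-4/(5/3 + W/3)) = -8/(5/3 + W/3))
(-29*17)*y(-3*(-1 - 1)*(-5)) = (-29*17)*(-24/(5 - 3*(-1 - 1)*(-5))) = -(-11832)/(5 - (-6)*(-5)) = -(-11832)/(5 - 3*10) = -(-11832)/(5 - 30) = -(-11832)/(-25) = -(-11832)*(-1)/25 = -493*24/25 = -11832/25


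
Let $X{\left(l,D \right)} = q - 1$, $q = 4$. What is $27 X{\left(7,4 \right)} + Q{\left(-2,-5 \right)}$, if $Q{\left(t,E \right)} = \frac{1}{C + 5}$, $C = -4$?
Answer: $82$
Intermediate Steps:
$X{\left(l,D \right)} = 3$ ($X{\left(l,D \right)} = 4 - 1 = 3$)
$Q{\left(t,E \right)} = 1$ ($Q{\left(t,E \right)} = \frac{1}{-4 + 5} = 1^{-1} = 1$)
$27 X{\left(7,4 \right)} + Q{\left(-2,-5 \right)} = 27 \cdot 3 + 1 = 81 + 1 = 82$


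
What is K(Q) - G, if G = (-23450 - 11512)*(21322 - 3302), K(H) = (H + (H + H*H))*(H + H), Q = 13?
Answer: 630020310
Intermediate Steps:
K(H) = 2*H*(H**2 + 2*H) (K(H) = (H + (H + H**2))*(2*H) = (H**2 + 2*H)*(2*H) = 2*H*(H**2 + 2*H))
G = -630015240 (G = -34962*18020 = -630015240)
K(Q) - G = 2*13**2*(2 + 13) - 1*(-630015240) = 2*169*15 + 630015240 = 5070 + 630015240 = 630020310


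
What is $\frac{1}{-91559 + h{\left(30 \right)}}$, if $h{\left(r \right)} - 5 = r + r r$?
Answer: $- \frac{1}{90624} \approx -1.1035 \cdot 10^{-5}$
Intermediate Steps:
$h{\left(r \right)} = 5 + r + r^{2}$ ($h{\left(r \right)} = 5 + \left(r + r r\right) = 5 + \left(r + r^{2}\right) = 5 + r + r^{2}$)
$\frac{1}{-91559 + h{\left(30 \right)}} = \frac{1}{-91559 + \left(5 + 30 + 30^{2}\right)} = \frac{1}{-91559 + \left(5 + 30 + 900\right)} = \frac{1}{-91559 + 935} = \frac{1}{-90624} = - \frac{1}{90624}$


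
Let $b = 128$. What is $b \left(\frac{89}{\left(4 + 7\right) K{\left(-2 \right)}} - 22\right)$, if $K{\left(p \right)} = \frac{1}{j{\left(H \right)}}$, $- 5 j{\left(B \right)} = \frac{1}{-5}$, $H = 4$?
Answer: $- \frac{763008}{275} \approx -2774.6$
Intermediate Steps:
$j{\left(B \right)} = \frac{1}{25}$ ($j{\left(B \right)} = - \frac{1}{5 \left(-5\right)} = \left(- \frac{1}{5}\right) \left(- \frac{1}{5}\right) = \frac{1}{25}$)
$K{\left(p \right)} = 25$ ($K{\left(p \right)} = \frac{1}{\frac{1}{25}} = 25$)
$b \left(\frac{89}{\left(4 + 7\right) K{\left(-2 \right)}} - 22\right) = 128 \left(\frac{89}{\left(4 + 7\right) 25} - 22\right) = 128 \left(\frac{89}{11 \cdot 25} - 22\right) = 128 \left(\frac{89}{275} - 22\right) = 128 \left(- \frac{5961}{275}\right) = - \frac{763008}{275}$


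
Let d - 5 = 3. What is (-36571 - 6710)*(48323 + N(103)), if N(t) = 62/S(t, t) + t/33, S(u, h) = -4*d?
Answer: -368107343163/176 ≈ -2.0915e+9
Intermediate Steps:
d = 8 (d = 5 + 3 = 8)
S(u, h) = -32 (S(u, h) = -4*8 = -32)
N(t) = -31/16 + t/33 (N(t) = 62/(-32) + t/33 = 62*(-1/32) + t*(1/33) = -31/16 + t/33)
(-36571 - 6710)*(48323 + N(103)) = (-36571 - 6710)*(48323 + (-31/16 + (1/33)*103)) = -43281*(48323 + (-31/16 + 103/33)) = -43281*(48323 + 625/528) = -43281*25515169/528 = -368107343163/176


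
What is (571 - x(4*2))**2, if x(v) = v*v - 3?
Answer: 260100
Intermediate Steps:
x(v) = -3 + v**2 (x(v) = v**2 - 3 = -3 + v**2)
(571 - x(4*2))**2 = (571 - (-3 + (4*2)**2))**2 = (571 - (-3 + 8**2))**2 = (571 - (-3 + 64))**2 = (571 - 1*61)**2 = (571 - 61)**2 = 510**2 = 260100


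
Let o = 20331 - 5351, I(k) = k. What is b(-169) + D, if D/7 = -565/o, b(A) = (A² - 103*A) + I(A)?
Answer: 19601859/428 ≈ 45799.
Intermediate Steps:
b(A) = A² - 102*A (b(A) = (A² - 103*A) + A = A² - 102*A)
o = 14980
D = -113/428 (D = 7*(-565/14980) = 7*(-565*1/14980) = 7*(-113/2996) = -113/428 ≈ -0.26402)
b(-169) + D = -169*(-102 - 169) - 113/428 = -169*(-271) - 113/428 = 45799 - 113/428 = 19601859/428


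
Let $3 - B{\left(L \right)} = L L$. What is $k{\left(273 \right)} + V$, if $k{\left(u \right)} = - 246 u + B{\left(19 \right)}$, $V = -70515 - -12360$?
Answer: $-125671$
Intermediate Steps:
$V = -58155$ ($V = -70515 + 12360 = -58155$)
$B{\left(L \right)} = 3 - L^{2}$ ($B{\left(L \right)} = 3 - L L = 3 - L^{2}$)
$k{\left(u \right)} = -358 - 246 u$ ($k{\left(u \right)} = - 246 u + \left(3 - 19^{2}\right) = - 246 u + \left(3 - 361\right) = - 246 u - 358 = -358 - 246 u$)
$k{\left(273 \right)} + V = \left(-358 - 67158\right) - 58155 = -67516 - 58155 = -125671$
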